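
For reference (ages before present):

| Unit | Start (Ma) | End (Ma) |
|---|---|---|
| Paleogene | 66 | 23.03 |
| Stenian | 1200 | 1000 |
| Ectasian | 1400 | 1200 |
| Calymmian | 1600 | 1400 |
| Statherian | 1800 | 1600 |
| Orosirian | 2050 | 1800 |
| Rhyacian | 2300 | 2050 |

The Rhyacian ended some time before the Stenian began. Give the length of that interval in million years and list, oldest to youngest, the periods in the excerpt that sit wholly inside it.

850 million years; Orosirian, Statherian, Calymmian, Ectasian

End of Rhyacian = 2050 Ma; start of Stenian = 1200 Ma.
Gap = 2050 − 1200 = 850 Myr.
Periods wholly inside 2050–1200 Ma: Orosirian (2050–1800), Statherian (1800–1600), Calymmian (1600–1400), Ectasian (1400–1200).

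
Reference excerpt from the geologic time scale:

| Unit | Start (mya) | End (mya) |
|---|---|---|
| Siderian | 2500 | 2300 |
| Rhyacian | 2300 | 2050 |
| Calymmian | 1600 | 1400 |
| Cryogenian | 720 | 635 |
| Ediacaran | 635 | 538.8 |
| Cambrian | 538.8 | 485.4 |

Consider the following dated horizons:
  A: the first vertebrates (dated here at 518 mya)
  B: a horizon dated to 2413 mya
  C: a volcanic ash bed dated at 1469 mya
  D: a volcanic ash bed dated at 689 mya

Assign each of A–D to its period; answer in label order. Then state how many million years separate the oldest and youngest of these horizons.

A — Cambrian; B — Siderian; C — Calymmian; D — Cryogenian; span 1895 million years

A: 518 Ma lies in 538.8–485.4 Ma, so Cambrian.
B: 2413 Ma lies in 2500–2300 Ma, so Siderian.
C: 1469 Ma lies in 1600–1400 Ma, so Calymmian.
D: 689 Ma lies in 720–635 Ma, so Cryogenian.
Oldest = 2413 Ma, youngest = 518 Ma → span 1895 Myr.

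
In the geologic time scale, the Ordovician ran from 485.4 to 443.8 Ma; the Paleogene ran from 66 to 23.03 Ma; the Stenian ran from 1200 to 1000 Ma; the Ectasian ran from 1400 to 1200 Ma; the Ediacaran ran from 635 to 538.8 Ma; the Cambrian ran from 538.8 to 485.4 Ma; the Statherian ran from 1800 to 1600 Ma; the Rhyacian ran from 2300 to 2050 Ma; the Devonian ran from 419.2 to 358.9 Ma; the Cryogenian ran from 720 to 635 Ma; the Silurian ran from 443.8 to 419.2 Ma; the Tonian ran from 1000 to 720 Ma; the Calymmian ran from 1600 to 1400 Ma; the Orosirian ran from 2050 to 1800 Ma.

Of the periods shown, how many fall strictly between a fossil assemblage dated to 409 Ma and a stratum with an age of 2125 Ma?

11

2125 Ma sits inside the Rhyacian (2300–2050) and 409 Ma inside the Devonian (419.2–358.9); neither of those is wholly between the two dates.
The listed periods lying completely between them are Orosirian, Statherian, Calymmian, Ectasian, Stenian, Tonian, Cryogenian, Ediacaran, Cambrian, Ordovician, Silurian — 11 in all.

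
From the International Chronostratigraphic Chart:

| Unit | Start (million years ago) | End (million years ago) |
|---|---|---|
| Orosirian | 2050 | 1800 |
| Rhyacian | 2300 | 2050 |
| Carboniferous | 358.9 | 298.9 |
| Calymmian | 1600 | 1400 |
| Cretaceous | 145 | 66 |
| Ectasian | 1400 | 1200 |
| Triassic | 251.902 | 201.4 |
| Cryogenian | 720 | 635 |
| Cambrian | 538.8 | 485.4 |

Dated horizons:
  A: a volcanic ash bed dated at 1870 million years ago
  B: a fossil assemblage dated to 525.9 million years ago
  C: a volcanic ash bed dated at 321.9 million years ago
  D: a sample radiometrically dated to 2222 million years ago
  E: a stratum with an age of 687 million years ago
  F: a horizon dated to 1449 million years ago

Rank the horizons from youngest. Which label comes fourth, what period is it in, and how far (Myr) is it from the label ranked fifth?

F, in the Calymmian; 421 million years to A

Sorted youngest-first by Ma: C (321.9), B (525.9), E (687), F (1449), A (1870), D (2222).
The fourth youngest is F at 1449 Ma, which lies in 1600–1400 Ma: the Calymmian.
The fifth youngest is A at 1870 Ma; separation = |1449 − 1870| = 421 Myr.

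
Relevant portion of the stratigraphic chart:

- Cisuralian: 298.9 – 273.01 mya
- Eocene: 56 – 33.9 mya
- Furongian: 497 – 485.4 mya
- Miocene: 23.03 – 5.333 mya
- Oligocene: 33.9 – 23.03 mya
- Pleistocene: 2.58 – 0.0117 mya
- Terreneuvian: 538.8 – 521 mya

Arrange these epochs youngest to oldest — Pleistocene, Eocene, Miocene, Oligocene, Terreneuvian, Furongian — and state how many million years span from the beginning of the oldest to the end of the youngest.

Start ages (Ma): Terreneuvian 538.8, Furongian 497, Eocene 56, Oligocene 33.9, Miocene 23.03, Pleistocene 2.58.
Ordered youngest to oldest: Pleistocene, Miocene, Oligocene, Eocene, Furongian, Terreneuvian.
Span = 538.8 − 0.0117 = 538.7883 Myr.

Pleistocene, Miocene, Oligocene, Eocene, Furongian, Terreneuvian; total span 538.7883 Myr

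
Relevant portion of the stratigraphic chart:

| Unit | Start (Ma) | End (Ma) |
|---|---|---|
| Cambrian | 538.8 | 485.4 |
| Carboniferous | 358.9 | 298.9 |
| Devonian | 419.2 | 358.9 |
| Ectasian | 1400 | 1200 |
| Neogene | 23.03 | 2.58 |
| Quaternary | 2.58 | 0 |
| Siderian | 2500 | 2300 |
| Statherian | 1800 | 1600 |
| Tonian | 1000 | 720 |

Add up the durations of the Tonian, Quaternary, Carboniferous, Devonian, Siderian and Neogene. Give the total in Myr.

Duration is start − end for each: (1000 − 720) + (2.58 − 0) + (358.9 − 298.9) + (419.2 − 358.9) + (2500 − 2300) + (23.03 − 2.58).
That is 280 + 2.58 + 60 + 60.3 + 200 + 20.45, which totals 623.33 million years.

623.33 million years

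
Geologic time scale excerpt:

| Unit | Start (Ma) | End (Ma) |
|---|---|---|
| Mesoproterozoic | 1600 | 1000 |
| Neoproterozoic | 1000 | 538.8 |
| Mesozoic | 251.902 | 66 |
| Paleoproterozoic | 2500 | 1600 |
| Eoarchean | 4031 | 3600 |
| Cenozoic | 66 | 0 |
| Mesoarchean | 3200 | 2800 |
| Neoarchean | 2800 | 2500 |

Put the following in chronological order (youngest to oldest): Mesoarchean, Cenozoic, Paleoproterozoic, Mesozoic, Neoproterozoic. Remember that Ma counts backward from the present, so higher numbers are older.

Cenozoic, Mesozoic, Neoproterozoic, Paleoproterozoic, Mesoarchean

The oldest of these is Mesoarchean (starts 3200 Ma) and the youngest is Cenozoic (ends 0 Ma).
In between, by decreasing start age: Paleoproterozoic (2500), Neoproterozoic (1000), Mesozoic (251.902).
Listing youngest first means reversing that sequence.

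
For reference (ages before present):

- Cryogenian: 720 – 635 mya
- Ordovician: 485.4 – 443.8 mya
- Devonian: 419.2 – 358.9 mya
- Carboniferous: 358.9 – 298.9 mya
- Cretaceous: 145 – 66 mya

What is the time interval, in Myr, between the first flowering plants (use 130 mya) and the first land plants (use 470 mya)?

340 million years

470 − 130 = 340 million years.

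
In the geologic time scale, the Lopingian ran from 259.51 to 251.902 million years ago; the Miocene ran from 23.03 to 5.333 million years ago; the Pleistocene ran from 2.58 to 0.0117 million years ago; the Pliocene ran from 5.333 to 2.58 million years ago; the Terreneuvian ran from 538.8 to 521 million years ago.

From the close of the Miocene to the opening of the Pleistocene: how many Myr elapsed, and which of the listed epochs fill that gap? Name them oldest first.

The Miocene closes at 5.333 Ma and the Pleistocene opens at 2.58 Ma, so the interval is 5.333 − 2.58 = 2.753 Myr.
An epoch fits inside if it starts at or after 5.333 Ma and ends at or before 2.58 Ma; oldest first that gives Pliocene.

2.753 million years; Pliocene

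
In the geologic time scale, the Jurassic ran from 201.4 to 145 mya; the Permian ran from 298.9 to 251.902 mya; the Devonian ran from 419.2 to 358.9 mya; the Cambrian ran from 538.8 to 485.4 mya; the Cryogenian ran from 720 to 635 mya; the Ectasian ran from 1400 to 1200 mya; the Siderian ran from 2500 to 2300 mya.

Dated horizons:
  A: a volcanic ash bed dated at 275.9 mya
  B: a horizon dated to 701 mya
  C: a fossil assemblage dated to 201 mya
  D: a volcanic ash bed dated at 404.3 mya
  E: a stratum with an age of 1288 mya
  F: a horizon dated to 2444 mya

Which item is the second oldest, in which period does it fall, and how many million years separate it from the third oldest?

Sorted oldest-first by Ma: F (2444), E (1288), B (701), D (404.3), A (275.9), C (201).
The second oldest is E at 1288 Ma, which lies in 1400–1200 Ma: the Ectasian.
The third oldest is B at 701 Ma; separation = |1288 − 701| = 587 Myr.

E, in the Ectasian; 587 million years to B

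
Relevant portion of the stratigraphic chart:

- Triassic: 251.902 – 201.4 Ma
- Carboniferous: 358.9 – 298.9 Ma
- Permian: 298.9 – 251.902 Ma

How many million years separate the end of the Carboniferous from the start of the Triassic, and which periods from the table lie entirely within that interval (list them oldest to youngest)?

46.998 million years; Permian

The Carboniferous closes at 298.9 Ma and the Triassic opens at 251.902 Ma, so the interval is 298.9 − 251.902 = 46.998 Myr.
A period fits inside if it starts at or after 298.9 Ma and ends at or before 251.902 Ma; oldest first that gives Permian.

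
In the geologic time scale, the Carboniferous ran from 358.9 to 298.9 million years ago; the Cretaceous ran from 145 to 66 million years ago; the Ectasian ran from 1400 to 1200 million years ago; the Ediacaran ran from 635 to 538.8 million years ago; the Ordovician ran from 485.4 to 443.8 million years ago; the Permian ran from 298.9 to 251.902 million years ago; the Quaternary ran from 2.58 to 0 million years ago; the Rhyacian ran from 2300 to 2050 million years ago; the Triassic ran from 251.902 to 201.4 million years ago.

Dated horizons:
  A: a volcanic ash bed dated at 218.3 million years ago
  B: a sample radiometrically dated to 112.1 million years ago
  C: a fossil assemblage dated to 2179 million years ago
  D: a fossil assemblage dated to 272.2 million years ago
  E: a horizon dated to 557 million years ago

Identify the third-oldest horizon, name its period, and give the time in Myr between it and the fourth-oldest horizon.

D, in the Permian; 53.9 million years to A

Sorted oldest-first by Ma: C (2179), E (557), D (272.2), A (218.3), B (112.1).
The third oldest is D at 272.2 Ma, which lies in 298.9–251.902 Ma: the Permian.
The fourth oldest is A at 218.3 Ma; separation = |272.2 − 218.3| = 53.9 Myr.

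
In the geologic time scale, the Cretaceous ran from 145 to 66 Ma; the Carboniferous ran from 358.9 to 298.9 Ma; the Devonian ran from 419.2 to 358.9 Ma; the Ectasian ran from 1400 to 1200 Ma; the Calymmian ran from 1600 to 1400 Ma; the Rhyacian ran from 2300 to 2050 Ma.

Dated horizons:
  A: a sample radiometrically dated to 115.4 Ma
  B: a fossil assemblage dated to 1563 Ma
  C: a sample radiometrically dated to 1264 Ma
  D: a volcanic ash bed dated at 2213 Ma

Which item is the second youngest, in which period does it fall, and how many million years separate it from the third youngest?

Sorted youngest-first by Ma: A (115.4), C (1264), B (1563), D (2213).
The second youngest is C at 1264 Ma, which lies in 1400–1200 Ma: the Ectasian.
The third youngest is B at 1563 Ma; separation = |1264 − 1563| = 299 Myr.

C, in the Ectasian; 299 million years to B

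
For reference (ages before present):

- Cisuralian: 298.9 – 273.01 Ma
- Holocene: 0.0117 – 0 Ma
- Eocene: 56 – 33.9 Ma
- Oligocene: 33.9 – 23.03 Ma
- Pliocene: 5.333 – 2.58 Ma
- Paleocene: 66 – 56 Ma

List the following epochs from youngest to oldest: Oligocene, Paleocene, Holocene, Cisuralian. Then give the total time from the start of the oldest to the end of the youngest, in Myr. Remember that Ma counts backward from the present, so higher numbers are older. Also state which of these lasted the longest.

Start ages (Ma): Cisuralian 298.9, Paleocene 66, Oligocene 33.9, Holocene 0.0117.
Ordered youngest to oldest: Holocene, Oligocene, Paleocene, Cisuralian.
Span = 298.9 − 0 = 298.9 Myr.
Durations: Oligocene 10.87, Paleocene 10, Cisuralian 25.89, Holocene 0.0117 → longest is Cisuralian (25.89 Myr).

Holocene → Oligocene → Paleocene → Cisuralian; total span 298.9 Myr; longest is Cisuralian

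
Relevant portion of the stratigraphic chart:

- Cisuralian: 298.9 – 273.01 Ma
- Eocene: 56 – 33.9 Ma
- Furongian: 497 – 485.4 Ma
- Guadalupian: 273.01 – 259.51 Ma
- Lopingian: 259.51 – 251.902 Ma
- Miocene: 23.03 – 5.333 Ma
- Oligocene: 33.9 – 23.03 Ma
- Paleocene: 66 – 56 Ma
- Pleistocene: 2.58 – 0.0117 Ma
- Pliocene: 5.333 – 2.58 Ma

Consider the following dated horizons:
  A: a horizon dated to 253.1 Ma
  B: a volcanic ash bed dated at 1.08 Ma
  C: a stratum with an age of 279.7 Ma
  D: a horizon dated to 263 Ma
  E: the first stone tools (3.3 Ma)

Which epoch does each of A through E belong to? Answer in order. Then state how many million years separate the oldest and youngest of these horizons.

A — Lopingian; B — Pleistocene; C — Cisuralian; D — Guadalupian; E — Pliocene; span 278.62 million years

Match each age against the start–end ranges in the excerpt: A = 253.1 Ma → Lopingian (259.51–251.902); B = 1.08 Ma → Pleistocene (2.58–0.0117); C = 279.7 Ma → Cisuralian (298.9–273.01); D = 263 Ma → Guadalupian (273.01–259.51); E = 3.3 Ma → Pliocene (5.333–2.58).
The largest age is 279.7 Ma and the smallest is 1.08 Ma; their difference is 278.62 Myr.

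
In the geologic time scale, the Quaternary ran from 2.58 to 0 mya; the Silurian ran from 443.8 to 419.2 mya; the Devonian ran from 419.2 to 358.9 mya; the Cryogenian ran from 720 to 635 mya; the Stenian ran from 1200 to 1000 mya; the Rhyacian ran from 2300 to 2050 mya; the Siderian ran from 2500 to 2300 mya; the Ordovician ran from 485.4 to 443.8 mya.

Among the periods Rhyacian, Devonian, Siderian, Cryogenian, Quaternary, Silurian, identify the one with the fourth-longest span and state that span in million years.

Start − end for each: Rhyacian 2300 − 2050 = 250; Devonian 419.2 − 358.9 = 60.3; Siderian 2500 − 2300 = 200; Cryogenian 720 − 635 = 85; Quaternary 2.58 − 0 = 2.58; Silurian 443.8 − 419.2 = 24.6.
Ranking these from longest: Rhyacian > Siderian > Cryogenian > Devonian > Silurian > Quaternary.
Position 4 in that ranking is Devonian, which lasted 60.3 Myr.

Devonian, 60.3 million years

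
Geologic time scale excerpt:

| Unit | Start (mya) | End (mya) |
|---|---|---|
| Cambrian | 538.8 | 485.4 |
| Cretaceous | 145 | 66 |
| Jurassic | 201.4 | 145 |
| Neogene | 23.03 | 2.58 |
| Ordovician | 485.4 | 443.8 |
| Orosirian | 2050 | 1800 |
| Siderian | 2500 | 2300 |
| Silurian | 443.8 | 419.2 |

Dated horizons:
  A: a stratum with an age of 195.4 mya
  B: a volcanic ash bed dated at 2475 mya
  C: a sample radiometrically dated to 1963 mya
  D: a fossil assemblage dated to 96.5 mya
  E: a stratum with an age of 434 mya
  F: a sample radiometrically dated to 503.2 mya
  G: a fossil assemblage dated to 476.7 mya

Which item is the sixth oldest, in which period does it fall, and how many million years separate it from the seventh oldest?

A, in the Jurassic; 98.9 million years to D

Larger Ma means older, so oldest first: B 2475 > C 1963 > F 503.2 > G 476.7 > E 434 > A 195.4 > D 96.5.
Counting 6 along gives A (195.4 Ma); the excerpt puts that inside the Jurassic, 201.4–145 Ma.
Next in line is D (96.5 Ma), and 195.4 − 96.5 = 98.9 Myr.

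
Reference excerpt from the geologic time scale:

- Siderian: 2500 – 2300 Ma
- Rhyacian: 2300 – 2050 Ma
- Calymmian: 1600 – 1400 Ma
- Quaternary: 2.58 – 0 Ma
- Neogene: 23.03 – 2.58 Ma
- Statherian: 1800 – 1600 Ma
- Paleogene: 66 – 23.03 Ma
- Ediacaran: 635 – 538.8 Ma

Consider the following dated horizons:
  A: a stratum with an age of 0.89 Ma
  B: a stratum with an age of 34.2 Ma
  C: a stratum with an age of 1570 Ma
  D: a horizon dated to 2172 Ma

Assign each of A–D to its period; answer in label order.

A: 0.89 Ma lies in 2.58–0 Ma, so Quaternary.
B: 34.2 Ma lies in 66–23.03 Ma, so Paleogene.
C: 1570 Ma lies in 1600–1400 Ma, so Calymmian.
D: 2172 Ma lies in 2300–2050 Ma, so Rhyacian.

A — Quaternary; B — Paleogene; C — Calymmian; D — Rhyacian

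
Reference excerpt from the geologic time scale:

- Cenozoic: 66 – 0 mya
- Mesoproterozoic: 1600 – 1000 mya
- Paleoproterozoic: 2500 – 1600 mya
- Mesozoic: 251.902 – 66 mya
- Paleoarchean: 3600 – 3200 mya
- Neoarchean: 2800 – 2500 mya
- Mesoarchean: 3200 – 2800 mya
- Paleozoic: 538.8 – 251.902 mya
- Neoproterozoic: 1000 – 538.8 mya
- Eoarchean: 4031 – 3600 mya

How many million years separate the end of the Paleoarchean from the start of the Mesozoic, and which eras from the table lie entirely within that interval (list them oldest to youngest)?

End of Paleoarchean = 3200 Ma; start of Mesozoic = 251.902 Ma.
Gap = 3200 − 251.902 = 2948.098 Myr.
Eras wholly inside 3200–251.902 Ma: Mesoarchean (3200–2800), Neoarchean (2800–2500), Paleoproterozoic (2500–1600), Mesoproterozoic (1600–1000), Neoproterozoic (1000–538.8), Paleozoic (538.8–251.902).

2948.098 million years; Mesoarchean, Neoarchean, Paleoproterozoic, Mesoproterozoic, Neoproterozoic, Paleozoic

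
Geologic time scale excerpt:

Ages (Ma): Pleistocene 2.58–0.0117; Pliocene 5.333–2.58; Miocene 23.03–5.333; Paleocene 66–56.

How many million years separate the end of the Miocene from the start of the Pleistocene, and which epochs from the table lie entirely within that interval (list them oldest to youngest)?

The Miocene closes at 5.333 Ma and the Pleistocene opens at 2.58 Ma, so the interval is 5.333 − 2.58 = 2.753 Myr.
An epoch fits inside if it starts at or after 5.333 Ma and ends at or before 2.58 Ma; oldest first that gives Pliocene.

2.753 million years; Pliocene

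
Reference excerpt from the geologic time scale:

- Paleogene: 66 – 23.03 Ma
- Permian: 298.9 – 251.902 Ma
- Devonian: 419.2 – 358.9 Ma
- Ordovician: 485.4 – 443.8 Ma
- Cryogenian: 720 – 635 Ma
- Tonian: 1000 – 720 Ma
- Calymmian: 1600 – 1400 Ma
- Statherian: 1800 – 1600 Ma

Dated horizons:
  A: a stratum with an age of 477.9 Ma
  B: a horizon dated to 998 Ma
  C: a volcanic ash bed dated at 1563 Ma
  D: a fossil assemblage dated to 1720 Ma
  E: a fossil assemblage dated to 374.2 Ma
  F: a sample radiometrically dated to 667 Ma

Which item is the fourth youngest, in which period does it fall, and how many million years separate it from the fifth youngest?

Sorted youngest-first by Ma: E (374.2), A (477.9), F (667), B (998), C (1563), D (1720).
The fourth youngest is B at 998 Ma, which lies in 1000–720 Ma: the Tonian.
The fifth youngest is C at 1563 Ma; separation = |998 − 1563| = 565 Myr.

B, in the Tonian; 565 million years to C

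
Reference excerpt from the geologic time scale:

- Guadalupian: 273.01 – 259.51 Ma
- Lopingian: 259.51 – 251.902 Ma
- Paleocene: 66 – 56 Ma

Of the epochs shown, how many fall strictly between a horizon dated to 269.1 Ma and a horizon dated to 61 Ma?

269.1 Ma sits inside the Guadalupian (273.01–259.51) and 61 Ma inside the Paleocene (66–56); neither of those is wholly between the two dates.
The listed epochs lying completely between them are Lopingian — 1 in all.

1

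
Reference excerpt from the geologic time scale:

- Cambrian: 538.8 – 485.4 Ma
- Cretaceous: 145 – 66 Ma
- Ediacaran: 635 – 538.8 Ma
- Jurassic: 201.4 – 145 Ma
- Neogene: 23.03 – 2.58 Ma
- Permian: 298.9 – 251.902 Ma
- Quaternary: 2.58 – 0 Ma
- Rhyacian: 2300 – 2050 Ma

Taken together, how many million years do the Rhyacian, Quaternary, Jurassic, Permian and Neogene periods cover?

Each duration: Rhyacian = 250; Quaternary = 2.58; Jurassic = 56.4; Permian = 46.998; Neogene = 20.45.
Sum: 250 + 2.58 + 56.4 + 46.998 + 20.45 = 376.428 Myr.

376.428 million years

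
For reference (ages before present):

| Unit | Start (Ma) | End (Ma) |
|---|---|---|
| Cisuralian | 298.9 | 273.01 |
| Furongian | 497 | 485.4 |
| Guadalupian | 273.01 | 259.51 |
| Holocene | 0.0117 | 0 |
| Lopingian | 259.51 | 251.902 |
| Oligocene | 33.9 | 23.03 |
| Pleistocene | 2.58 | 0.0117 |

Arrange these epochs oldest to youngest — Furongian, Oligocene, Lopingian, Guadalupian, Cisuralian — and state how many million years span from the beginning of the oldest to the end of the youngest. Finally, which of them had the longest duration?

Furongian, Cisuralian, Guadalupian, Lopingian, Oligocene; total span 473.97 Myr; longest is Cisuralian

From the excerpt: Furongian 497–485.4; Oligocene 33.9–23.03; Lopingian 259.51–251.902; Guadalupian 273.01–259.51; Cisuralian 298.9–273.01 (Ma).
Larger Ma is earlier, so the oldest is Furongian and the youngest is Oligocene; oldest to youngest: Furongian, Cisuralian, Guadalupian, Lopingian, Oligocene.
Oldest start 497 minus youngest end 23.03 gives 473.97 Myr overall.
Individual lengths (start − end): Lopingian 7.608; Cisuralian 25.89; Furongian 11.6; Guadalupian 13.5; Oligocene 10.87. The largest is Cisuralian at 25.89 Myr.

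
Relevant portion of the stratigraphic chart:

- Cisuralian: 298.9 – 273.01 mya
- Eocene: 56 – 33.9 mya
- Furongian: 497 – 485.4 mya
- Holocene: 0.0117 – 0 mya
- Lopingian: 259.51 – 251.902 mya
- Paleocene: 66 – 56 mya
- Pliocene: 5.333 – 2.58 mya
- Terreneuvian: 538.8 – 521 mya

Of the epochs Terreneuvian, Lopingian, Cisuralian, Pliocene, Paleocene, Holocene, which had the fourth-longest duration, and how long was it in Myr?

Lopingian, 7.608 million years

Start − end for each: Terreneuvian 538.8 − 521 = 17.8; Lopingian 259.51 − 251.902 = 7.608; Cisuralian 298.9 − 273.01 = 25.89; Pliocene 5.333 − 2.58 = 2.753; Paleocene 66 − 56 = 10; Holocene 0.0117 − 0 = 0.0117.
Ranking these from longest: Cisuralian > Terreneuvian > Paleocene > Lopingian > Pliocene > Holocene.
Position 4 in that ranking is Lopingian, which lasted 7.608 Myr.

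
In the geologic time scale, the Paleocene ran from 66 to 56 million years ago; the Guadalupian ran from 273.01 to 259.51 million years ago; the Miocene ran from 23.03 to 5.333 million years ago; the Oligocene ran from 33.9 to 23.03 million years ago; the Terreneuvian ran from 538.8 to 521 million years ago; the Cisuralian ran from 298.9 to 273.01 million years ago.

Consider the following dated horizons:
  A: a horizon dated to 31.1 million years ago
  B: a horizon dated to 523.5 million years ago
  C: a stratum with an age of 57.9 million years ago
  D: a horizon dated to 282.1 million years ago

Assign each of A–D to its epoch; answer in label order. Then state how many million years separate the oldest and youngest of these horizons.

A — Oligocene; B — Terreneuvian; C — Paleocene; D — Cisuralian; span 492.4 million years

A: 31.1 Ma lies in 33.9–23.03 Ma, so Oligocene.
B: 523.5 Ma lies in 538.8–521 Ma, so Terreneuvian.
C: 57.9 Ma lies in 66–56 Ma, so Paleocene.
D: 282.1 Ma lies in 298.9–273.01 Ma, so Cisuralian.
Oldest = 523.5 Ma, youngest = 31.1 Ma → span 492.4 Myr.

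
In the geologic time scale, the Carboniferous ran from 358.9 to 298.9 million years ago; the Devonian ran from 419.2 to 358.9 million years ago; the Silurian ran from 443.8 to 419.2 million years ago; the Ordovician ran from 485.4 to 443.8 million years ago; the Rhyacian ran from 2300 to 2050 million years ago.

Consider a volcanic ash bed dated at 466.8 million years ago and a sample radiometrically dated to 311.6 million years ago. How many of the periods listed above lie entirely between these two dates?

466.8 Ma sits inside the Ordovician (485.4–443.8) and 311.6 Ma inside the Carboniferous (358.9–298.9); neither of those is wholly between the two dates.
The listed periods lying completely between them are Silurian, Devonian — 2 in all.

2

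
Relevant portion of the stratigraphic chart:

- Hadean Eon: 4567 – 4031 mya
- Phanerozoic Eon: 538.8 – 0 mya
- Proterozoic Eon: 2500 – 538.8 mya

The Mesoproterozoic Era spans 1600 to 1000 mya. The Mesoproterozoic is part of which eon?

Proterozoic

The Mesoproterozoic (1600–1000 Ma) lies entirely within 2500–538.8 Ma, the Proterozoic Eon.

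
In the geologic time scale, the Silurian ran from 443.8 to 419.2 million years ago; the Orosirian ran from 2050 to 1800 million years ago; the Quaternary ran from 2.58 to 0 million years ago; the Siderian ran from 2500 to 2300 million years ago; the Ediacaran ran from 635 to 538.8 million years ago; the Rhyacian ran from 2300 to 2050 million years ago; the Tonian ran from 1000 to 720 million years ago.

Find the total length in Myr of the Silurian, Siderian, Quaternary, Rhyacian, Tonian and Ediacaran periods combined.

853.38 million years

Each duration: Silurian = 24.6; Siderian = 200; Quaternary = 2.58; Rhyacian = 250; Tonian = 280; Ediacaran = 96.2.
Sum: 24.6 + 200 + 2.58 + 250 + 280 + 96.2 = 853.38 Myr.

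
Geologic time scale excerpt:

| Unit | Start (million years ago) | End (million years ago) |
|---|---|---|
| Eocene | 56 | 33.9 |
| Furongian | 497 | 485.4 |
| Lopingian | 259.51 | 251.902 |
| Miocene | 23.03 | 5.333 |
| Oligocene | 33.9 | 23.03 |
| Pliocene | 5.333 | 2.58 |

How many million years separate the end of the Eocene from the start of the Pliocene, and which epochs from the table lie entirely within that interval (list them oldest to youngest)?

End of Eocene = 33.9 Ma; start of Pliocene = 5.333 Ma.
Gap = 33.9 − 5.333 = 28.567 Myr.
Epochs wholly inside 33.9–5.333 Ma: Oligocene (33.9–23.03), Miocene (23.03–5.333).

28.567 million years; Oligocene, Miocene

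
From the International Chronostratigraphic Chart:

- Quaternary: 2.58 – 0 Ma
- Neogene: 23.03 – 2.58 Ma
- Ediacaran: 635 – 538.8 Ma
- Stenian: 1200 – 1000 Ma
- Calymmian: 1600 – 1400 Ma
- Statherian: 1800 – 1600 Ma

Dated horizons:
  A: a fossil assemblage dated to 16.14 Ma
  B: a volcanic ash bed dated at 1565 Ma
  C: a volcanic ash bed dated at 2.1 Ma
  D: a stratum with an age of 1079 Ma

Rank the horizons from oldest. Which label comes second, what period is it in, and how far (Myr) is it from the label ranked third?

Sorted oldest-first by Ma: B (1565), D (1079), A (16.14), C (2.1).
The second oldest is D at 1079 Ma, which lies in 1200–1000 Ma: the Stenian.
The third oldest is A at 16.14 Ma; separation = |1079 − 16.14| = 1062.86 Myr.

D, in the Stenian; 1062.86 million years to A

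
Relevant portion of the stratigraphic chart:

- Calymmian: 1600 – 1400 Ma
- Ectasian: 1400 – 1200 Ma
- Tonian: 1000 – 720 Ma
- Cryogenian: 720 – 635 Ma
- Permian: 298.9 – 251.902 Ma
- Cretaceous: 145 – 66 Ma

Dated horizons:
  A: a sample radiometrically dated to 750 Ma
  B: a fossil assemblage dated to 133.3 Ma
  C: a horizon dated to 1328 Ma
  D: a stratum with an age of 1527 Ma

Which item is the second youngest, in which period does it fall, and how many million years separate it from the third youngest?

Smaller Ma means younger, so youngest first: B 133.3 < A 750 < C 1328 < D 1527.
Counting 2 along gives A (750 Ma); the excerpt puts that inside the Tonian, 1000–720 Ma.
Next in line is C (1328 Ma), and 1328 − 750 = 578 Myr.

A, in the Tonian; 578 million years to C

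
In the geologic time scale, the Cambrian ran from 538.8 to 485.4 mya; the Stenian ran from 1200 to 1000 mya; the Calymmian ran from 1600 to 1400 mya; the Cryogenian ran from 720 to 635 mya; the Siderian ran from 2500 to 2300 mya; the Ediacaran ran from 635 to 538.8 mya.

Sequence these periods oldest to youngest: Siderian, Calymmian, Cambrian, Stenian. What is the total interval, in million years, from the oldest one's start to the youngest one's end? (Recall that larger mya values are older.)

Siderian, Calymmian, Stenian, Cambrian; total span 2014.6 Myr

Start ages (Ma): Siderian 2500, Calymmian 1600, Stenian 1200, Cambrian 538.8.
Ordered oldest to youngest: Siderian, Calymmian, Stenian, Cambrian.
Span = 2500 − 485.4 = 2014.6 Myr.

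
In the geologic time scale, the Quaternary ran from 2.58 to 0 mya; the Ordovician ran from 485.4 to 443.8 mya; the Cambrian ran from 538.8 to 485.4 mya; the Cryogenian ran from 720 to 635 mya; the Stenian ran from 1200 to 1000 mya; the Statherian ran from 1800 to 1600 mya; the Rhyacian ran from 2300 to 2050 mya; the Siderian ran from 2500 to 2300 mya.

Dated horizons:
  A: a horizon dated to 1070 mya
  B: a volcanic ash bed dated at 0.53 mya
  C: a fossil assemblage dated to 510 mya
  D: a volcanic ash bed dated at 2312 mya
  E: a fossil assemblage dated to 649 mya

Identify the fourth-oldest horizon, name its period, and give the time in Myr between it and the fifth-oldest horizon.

Larger Ma means older, so oldest first: D 2312 > A 1070 > E 649 > C 510 > B 0.53.
Counting 4 along gives C (510 Ma); the excerpt puts that inside the Cambrian, 538.8–485.4 Ma.
Next in line is B (0.53 Ma), and 510 − 0.53 = 509.47 Myr.

C, in the Cambrian; 509.47 million years to B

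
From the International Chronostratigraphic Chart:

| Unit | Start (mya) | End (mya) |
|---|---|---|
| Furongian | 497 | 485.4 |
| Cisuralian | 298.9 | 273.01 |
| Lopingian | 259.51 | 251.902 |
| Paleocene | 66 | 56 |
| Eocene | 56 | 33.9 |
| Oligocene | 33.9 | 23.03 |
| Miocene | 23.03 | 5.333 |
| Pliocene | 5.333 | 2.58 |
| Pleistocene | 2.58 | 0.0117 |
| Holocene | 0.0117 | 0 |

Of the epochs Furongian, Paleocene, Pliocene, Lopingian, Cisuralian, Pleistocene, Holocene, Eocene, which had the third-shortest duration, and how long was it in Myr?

Pliocene, 2.753 million years

Start − end for each: Furongian 497 − 485.4 = 11.6; Paleocene 66 − 56 = 10; Pliocene 5.333 − 2.58 = 2.753; Lopingian 259.51 − 251.902 = 7.608; Cisuralian 298.9 − 273.01 = 25.89; Pleistocene 2.58 − 0.0117 = 2.5683; Holocene 0.0117 − 0 = 0.0117; Eocene 56 − 33.9 = 22.1.
Ranking these from shortest: Holocene < Pleistocene < Pliocene < Lopingian < Paleocene < Furongian < Eocene < Cisuralian.
Position 3 in that ranking is Pliocene, which lasted 2.753 Myr.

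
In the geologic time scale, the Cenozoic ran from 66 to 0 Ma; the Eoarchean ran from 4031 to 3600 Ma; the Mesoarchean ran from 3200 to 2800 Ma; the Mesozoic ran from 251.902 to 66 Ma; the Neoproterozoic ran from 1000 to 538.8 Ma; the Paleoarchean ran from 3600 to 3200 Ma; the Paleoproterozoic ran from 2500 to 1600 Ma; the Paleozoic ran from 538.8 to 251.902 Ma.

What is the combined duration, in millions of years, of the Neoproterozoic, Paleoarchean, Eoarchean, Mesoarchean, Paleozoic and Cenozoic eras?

Each duration: Neoproterozoic = 461.2; Paleoarchean = 400; Eoarchean = 431; Mesoarchean = 400; Paleozoic = 286.898; Cenozoic = 66.
Sum: 461.2 + 400 + 431 + 400 + 286.898 + 66 = 2045.098 Myr.

2045.098 million years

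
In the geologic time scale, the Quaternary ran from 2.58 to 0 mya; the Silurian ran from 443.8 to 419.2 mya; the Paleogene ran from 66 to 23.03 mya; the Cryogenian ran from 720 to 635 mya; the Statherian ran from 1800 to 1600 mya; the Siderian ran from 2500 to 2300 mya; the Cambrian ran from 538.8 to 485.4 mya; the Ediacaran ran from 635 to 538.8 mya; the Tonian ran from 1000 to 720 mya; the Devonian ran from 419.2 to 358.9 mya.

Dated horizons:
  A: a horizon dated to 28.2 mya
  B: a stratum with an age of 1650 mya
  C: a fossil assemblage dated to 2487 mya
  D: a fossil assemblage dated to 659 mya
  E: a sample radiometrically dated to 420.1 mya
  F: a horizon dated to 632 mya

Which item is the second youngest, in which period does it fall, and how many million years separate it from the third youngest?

Sorted youngest-first by Ma: A (28.2), E (420.1), F (632), D (659), B (1650), C (2487).
The second youngest is E at 420.1 Ma, which lies in 443.8–419.2 Ma: the Silurian.
The third youngest is F at 632 Ma; separation = |420.1 − 632| = 211.9 Myr.

E, in the Silurian; 211.9 million years to F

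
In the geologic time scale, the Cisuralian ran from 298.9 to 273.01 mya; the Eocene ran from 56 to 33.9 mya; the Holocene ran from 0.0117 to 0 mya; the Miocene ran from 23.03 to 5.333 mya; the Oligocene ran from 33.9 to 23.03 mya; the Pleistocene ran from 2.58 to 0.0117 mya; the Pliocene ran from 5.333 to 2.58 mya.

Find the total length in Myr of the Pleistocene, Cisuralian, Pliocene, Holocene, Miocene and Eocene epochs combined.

71.02 million years

Duration is start − end for each: (2.58 − 0.0117) + (298.9 − 273.01) + (5.333 − 2.58) + (0.0117 − 0) + (23.03 − 5.333) + (56 − 33.9).
That is 2.5683 + 25.89 + 2.753 + 0.0117 + 17.697 + 22.1, which totals 71.02 million years.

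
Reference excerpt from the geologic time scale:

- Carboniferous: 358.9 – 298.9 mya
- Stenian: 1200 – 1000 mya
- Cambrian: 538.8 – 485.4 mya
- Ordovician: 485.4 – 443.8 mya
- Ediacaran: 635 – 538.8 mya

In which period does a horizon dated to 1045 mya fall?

1045 Ma lies between 1200 and 1000 Ma, so it falls in the Stenian.

Stenian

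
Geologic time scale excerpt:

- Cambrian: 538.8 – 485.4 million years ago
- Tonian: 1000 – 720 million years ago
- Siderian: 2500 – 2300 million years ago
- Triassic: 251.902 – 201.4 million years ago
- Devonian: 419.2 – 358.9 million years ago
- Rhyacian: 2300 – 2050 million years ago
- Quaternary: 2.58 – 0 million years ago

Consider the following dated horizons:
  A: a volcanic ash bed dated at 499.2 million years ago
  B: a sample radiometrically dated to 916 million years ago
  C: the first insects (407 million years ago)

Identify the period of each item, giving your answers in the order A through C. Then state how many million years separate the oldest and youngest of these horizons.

A — Cambrian; B — Tonian; C — Devonian; span 509 million years

A: 499.2 Ma lies in 538.8–485.4 Ma, so Cambrian.
B: 916 Ma lies in 1000–720 Ma, so Tonian.
C: 407 Ma lies in 419.2–358.9 Ma, so Devonian.
Oldest = 916 Ma, youngest = 407 Ma → span 509 Myr.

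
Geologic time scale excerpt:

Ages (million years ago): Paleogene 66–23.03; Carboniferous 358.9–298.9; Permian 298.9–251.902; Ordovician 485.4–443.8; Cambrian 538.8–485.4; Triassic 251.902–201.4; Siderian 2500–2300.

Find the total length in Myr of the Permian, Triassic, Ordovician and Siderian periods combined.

Duration is start − end for each: (298.9 − 251.902) + (251.902 − 201.4) + (485.4 − 443.8) + (2500 − 2300).
That is 46.998 + 50.502 + 41.6 + 200, which totals 339.1 million years.

339.1 million years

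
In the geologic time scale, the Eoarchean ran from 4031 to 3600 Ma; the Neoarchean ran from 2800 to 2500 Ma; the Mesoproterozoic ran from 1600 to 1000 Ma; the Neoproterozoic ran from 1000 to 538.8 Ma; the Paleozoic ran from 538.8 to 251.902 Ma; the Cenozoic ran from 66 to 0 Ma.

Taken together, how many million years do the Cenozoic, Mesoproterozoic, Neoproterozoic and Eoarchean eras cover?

Duration is start − end for each: (66 − 0) + (1600 − 1000) + (1000 − 538.8) + (4031 − 3600).
That is 66 + 600 + 461.2 + 431, which totals 1558.2 million years.

1558.2 million years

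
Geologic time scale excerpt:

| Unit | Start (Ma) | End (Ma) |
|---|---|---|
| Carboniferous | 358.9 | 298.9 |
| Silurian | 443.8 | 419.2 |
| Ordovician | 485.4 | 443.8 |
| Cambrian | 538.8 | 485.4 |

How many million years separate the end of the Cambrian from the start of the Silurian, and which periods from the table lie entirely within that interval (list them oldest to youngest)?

41.6 million years; Ordovician

The Cambrian closes at 485.4 Ma and the Silurian opens at 443.8 Ma, so the interval is 485.4 − 443.8 = 41.6 Myr.
A period fits inside if it starts at or after 485.4 Ma and ends at or before 443.8 Ma; oldest first that gives Ordovician.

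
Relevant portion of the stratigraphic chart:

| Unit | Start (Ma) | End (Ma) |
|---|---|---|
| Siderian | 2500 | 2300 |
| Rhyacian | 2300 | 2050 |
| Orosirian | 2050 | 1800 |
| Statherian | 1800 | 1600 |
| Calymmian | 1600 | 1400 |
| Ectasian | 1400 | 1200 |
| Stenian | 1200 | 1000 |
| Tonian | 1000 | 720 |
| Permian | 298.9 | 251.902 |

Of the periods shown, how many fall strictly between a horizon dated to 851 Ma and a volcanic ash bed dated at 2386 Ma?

The older date is 2386 Ma and the younger is 851 Ma.
Periods with start < 2386 and end > 851 Ma: Rhyacian (2300–2050), Orosirian (2050–1800), Statherian (1800–1600), Calymmian (1600–1400), Ectasian (1400–1200), Stenian (1200–1000).
That is 6 complete periods.

6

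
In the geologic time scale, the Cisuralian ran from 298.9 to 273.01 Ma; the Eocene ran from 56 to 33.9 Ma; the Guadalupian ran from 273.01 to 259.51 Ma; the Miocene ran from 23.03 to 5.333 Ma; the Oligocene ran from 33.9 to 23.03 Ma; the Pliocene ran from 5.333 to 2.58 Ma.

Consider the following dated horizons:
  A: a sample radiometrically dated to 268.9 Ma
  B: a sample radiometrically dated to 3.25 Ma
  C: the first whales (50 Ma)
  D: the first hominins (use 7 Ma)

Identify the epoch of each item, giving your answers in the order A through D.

A — Guadalupian; B — Pliocene; C — Eocene; D — Miocene

Match each age against the start–end ranges in the excerpt: A = 268.9 Ma → Guadalupian (273.01–259.51); B = 3.25 Ma → Pliocene (5.333–2.58); C = 50 Ma → Eocene (56–33.9); D = 7 Ma → Miocene (23.03–5.333).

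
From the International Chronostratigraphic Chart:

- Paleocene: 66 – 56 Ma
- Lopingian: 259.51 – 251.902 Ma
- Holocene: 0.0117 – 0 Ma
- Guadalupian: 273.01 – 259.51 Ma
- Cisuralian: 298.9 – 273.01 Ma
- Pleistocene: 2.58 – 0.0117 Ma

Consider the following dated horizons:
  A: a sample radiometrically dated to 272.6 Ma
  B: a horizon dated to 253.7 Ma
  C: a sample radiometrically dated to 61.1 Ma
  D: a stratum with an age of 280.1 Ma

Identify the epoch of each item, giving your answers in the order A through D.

A: 272.6 Ma lies in 273.01–259.51 Ma, so Guadalupian.
B: 253.7 Ma lies in 259.51–251.902 Ma, so Lopingian.
C: 61.1 Ma lies in 66–56 Ma, so Paleocene.
D: 280.1 Ma lies in 298.9–273.01 Ma, so Cisuralian.

A — Guadalupian; B — Lopingian; C — Paleocene; D — Cisuralian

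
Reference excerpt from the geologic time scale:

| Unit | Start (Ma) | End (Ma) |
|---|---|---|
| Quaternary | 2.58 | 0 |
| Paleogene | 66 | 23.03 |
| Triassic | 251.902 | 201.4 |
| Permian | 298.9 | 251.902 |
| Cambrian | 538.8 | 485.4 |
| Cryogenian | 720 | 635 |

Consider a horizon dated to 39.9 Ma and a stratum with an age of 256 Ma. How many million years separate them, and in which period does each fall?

Elapsed time: 256 − 39.9 = 216.1 Myr.
39.9 Ma lies within 66–23.03 Ma: Paleogene.
256 Ma lies within 298.9–251.902 Ma: Permian.

216.1 million years apart; the first in the Paleogene, the second in the Permian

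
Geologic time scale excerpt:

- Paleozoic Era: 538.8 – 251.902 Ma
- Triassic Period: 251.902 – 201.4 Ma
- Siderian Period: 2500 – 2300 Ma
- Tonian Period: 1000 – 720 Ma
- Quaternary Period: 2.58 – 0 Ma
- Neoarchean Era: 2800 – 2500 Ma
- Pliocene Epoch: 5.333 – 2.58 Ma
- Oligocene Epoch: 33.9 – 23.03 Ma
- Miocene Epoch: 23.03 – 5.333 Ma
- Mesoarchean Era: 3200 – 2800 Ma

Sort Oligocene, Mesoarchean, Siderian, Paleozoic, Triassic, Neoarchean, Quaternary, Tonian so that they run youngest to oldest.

Quaternary, Oligocene, Triassic, Paleozoic, Tonian, Siderian, Neoarchean, Mesoarchean

Read off each span (Ma): Oligocene 33.9–23.03; Mesoarchean 3200–2800; Siderian 2500–2300; Paleozoic 538.8–251.902; Triassic 251.902–201.4; Neoarchean 2800–2500; Quaternary 2.58–0; Tonian 1000–720.
Larger Ma is older, so oldest→youngest is Mesoarchean, Neoarchean, Siderian, Tonian, Paleozoic, Triassic, Oligocene, Quaternary; reverse it for youngest→oldest.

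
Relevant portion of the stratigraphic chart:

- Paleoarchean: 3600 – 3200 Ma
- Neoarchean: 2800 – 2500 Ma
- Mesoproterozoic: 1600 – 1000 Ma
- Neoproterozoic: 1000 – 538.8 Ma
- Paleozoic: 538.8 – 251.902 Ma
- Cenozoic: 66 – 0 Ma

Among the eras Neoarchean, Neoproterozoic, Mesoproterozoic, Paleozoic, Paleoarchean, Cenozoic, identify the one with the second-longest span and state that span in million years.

Neoproterozoic, 461.2 million years

Durations: Neoarchean 300; Neoproterozoic 461.2; Mesoproterozoic 600; Paleozoic 286.898; Paleoarchean 400; Cenozoic 66 Myr.
Sorted longest-first: Mesoproterozoic (600), Neoproterozoic (461.2), Paleoarchean (400), Neoarchean (300), Paleozoic (286.898), Cenozoic (66).
The second longest is Neoproterozoic at 461.2 Myr.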